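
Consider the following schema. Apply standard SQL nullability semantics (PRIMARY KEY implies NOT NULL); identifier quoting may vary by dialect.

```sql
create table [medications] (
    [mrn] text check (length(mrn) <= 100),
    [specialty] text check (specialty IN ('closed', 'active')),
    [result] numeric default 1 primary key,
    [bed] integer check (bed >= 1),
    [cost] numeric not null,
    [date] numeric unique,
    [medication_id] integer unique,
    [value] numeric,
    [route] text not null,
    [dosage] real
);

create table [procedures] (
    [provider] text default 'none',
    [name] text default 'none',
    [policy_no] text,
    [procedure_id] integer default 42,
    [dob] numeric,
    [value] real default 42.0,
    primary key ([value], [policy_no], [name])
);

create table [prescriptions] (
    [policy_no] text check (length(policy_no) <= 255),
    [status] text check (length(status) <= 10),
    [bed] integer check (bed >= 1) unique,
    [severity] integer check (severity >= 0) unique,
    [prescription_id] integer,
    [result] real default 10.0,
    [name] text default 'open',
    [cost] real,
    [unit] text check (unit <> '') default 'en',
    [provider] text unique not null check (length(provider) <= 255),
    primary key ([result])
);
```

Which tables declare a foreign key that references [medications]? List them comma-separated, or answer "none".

No REFERENCES clause anywhere in the schema names medications.

none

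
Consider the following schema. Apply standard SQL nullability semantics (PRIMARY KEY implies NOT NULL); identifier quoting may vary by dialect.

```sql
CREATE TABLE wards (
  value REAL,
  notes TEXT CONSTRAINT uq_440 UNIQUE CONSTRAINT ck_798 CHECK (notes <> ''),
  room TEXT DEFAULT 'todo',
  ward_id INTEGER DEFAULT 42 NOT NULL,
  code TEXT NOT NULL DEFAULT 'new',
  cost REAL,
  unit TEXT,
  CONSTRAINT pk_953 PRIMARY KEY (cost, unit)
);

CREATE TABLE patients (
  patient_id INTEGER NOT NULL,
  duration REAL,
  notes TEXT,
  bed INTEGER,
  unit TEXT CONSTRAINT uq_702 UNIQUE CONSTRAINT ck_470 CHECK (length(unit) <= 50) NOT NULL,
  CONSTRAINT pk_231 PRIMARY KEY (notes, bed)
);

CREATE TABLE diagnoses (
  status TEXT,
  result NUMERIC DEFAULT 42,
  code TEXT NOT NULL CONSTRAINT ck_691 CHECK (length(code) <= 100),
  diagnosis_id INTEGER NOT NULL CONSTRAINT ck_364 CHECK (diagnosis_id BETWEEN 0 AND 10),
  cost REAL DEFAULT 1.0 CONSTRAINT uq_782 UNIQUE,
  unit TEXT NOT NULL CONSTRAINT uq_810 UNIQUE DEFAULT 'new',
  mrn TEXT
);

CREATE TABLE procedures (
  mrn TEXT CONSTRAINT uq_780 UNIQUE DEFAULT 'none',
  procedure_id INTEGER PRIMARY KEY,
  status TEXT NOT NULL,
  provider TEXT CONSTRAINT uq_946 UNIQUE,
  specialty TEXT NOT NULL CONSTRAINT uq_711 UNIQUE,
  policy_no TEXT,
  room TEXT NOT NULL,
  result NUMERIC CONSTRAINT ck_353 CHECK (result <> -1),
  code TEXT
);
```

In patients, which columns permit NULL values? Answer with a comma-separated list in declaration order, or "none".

- patient_id: declared NOT NULL → not nullable.
- duration: no NOT NULL constraint applies → nullable.
- notes: part of the PRIMARY KEY, which implies NOT NULL → not nullable.
- bed: part of the PRIMARY KEY, which implies NOT NULL → not nullable.
- unit: declared NOT NULL → not nullable.

duration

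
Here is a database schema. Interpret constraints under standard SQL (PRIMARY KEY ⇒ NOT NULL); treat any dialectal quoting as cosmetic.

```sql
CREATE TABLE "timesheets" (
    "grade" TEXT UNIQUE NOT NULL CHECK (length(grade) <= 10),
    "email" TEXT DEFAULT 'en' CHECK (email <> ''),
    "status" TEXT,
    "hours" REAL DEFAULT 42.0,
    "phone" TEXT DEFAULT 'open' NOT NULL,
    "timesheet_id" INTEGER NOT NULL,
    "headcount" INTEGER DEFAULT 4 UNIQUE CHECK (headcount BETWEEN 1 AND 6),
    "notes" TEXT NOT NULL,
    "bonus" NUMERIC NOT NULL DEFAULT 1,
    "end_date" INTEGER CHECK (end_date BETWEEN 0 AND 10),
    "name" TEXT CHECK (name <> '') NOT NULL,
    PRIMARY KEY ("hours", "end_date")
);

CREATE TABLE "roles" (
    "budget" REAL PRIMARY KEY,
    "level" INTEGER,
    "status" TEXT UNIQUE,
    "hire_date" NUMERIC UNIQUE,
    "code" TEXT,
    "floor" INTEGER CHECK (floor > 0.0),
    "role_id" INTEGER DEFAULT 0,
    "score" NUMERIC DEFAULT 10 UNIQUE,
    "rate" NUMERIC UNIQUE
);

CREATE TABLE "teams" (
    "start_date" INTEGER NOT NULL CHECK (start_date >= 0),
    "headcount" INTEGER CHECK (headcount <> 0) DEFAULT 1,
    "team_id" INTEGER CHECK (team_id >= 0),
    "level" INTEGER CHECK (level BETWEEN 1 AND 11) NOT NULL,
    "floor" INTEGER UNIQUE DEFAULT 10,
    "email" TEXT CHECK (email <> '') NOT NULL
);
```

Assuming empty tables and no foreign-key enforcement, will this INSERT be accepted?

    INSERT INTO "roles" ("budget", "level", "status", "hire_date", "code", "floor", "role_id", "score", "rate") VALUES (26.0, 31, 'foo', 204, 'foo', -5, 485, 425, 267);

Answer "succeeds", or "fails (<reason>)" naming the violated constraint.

The value -5 for floor violates CHECK (floor > 0.0).

fails (CHECK on floor)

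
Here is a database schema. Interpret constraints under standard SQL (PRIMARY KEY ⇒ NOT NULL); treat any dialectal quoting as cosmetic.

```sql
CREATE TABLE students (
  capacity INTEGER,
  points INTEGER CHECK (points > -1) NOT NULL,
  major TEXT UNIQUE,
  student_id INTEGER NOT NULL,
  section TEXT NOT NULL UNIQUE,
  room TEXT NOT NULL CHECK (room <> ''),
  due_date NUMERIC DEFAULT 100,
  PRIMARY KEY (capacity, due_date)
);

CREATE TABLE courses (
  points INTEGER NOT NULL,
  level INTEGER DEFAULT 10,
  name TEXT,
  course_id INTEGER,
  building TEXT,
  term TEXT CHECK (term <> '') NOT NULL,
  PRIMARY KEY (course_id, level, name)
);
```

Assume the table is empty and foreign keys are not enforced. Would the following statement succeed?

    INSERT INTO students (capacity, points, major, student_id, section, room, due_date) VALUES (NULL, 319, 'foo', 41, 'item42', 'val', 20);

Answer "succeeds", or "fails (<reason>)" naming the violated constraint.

capacity is explicitly set to NULL, but capacity is part of the PRIMARY KEY (implied NOT NULL).

fails (NOT NULL on capacity)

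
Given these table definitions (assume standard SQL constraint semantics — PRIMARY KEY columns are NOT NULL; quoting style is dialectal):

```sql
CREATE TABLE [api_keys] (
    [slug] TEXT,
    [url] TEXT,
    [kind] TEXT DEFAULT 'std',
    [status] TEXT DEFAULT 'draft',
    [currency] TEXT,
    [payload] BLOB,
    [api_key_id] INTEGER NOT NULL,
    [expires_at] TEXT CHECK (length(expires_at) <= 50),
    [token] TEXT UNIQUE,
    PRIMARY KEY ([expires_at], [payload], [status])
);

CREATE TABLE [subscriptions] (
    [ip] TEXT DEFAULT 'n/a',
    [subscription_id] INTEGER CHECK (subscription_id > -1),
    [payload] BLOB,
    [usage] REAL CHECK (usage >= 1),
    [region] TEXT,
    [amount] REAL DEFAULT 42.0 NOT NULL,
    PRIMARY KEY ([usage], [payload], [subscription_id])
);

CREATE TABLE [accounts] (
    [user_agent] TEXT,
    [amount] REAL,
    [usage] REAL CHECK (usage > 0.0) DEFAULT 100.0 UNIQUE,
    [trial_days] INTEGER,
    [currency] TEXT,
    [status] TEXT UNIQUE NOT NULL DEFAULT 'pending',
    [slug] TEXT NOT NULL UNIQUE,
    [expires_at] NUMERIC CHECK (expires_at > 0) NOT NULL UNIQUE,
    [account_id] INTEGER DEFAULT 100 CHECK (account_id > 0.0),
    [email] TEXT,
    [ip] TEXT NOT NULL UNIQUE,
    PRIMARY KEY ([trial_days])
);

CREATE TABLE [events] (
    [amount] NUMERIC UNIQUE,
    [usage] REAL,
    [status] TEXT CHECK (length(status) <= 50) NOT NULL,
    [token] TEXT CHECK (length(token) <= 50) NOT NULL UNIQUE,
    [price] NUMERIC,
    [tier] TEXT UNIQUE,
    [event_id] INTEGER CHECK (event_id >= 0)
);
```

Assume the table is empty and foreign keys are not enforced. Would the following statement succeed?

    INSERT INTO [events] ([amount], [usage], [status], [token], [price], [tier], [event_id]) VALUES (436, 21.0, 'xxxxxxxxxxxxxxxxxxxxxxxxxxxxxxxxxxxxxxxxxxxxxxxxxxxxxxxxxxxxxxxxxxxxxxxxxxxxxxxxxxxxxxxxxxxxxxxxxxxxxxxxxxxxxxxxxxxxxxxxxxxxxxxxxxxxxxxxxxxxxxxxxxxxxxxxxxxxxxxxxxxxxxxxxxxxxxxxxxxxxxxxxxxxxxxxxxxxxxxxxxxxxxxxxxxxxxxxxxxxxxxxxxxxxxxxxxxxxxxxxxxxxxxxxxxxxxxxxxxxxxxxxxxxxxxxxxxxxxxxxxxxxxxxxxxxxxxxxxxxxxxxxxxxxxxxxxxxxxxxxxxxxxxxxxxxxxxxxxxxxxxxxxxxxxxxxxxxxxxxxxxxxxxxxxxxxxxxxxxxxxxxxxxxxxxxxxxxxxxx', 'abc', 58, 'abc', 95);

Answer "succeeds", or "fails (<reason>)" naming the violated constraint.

The value 'xxxxxxxxxxxxxxxxxxxxxxxxxxxxxxxxxxxxxxxxxxxxxxxxxxxxxxxxxxxxxxxxxxxxxxxxxxxxxxxxxxxxxxxxxxxxxxxxxxxxxxxxxxxxxxxxxxxxxxxxxxxxxxxxxxxxxxxxxxxxxxxxxxxxxxxxxxxxxxxxxxxxxxxxxxxxxxxxxxxxxxxxxxxxxxxxxxxxxxxxxxxxxxxxxxxxxxxxxxxxxxxxxxxxxxxxxxxxxxxxxxxxxxxxxxxxxxxxxxxxxxxxxxxxxxxxxxxxxxxxxxxxxxxxxxxxxxxxxxxxxxxxxxxxxxxxxxxxxxxxxxxxxxxxxxxxxxxxxxxxxxxxxxxxxxxxxxxxxxxxxxxxxxxxxxxxxxxxxxxxxxxxxxxxxxxxxxxxxxxx' for status violates CHECK (length(status) <= 50).

fails (CHECK on status)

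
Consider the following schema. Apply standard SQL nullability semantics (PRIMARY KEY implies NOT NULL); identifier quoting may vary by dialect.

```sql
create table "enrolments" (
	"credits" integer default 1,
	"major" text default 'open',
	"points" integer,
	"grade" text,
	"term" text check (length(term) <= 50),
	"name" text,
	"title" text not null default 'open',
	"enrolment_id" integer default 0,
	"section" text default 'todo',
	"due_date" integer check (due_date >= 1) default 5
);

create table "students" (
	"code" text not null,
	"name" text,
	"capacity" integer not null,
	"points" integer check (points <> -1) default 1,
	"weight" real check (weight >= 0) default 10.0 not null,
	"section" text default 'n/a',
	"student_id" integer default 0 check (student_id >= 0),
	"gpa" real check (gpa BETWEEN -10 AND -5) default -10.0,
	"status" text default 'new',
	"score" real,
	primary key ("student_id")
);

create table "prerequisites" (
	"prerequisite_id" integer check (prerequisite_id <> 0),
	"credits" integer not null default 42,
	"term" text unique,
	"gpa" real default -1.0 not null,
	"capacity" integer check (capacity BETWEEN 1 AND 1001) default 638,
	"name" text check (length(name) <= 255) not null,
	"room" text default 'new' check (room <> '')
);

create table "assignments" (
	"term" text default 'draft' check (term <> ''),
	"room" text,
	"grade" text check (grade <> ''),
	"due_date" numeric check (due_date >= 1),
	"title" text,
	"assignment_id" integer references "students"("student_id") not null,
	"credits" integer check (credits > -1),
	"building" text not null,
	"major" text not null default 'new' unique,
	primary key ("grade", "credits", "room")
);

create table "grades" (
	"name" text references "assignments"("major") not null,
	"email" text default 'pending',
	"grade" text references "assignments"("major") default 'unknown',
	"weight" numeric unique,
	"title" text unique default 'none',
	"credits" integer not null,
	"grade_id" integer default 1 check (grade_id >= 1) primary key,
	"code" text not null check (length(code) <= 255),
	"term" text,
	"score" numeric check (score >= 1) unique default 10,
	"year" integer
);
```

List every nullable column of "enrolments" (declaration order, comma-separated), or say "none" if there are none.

credits, major, points, grade, term, name, enrolment_id, section, due_date

- credits: DEFAULT only fills an omitted column; an explicit NULL is still allowed → nullable.
- major: DEFAULT only fills an omitted column; an explicit NULL is still allowed → nullable.
- points: no NOT NULL constraint applies → nullable.
- grade: no NOT NULL constraint applies → nullable.
- term: CHECK does not forbid NULL (a CHECK constraint passes when its expression is NULL) → nullable.
- name: no NOT NULL constraint applies → nullable.
- title: declared NOT NULL → not nullable.
- enrolment_id: DEFAULT only fills an omitted column; an explicit NULL is still allowed → nullable.
- section: DEFAULT only fills an omitted column; an explicit NULL is still allowed → nullable.
- due_date: CHECK does not forbid NULL (a CHECK constraint passes when its expression is NULL) → nullable.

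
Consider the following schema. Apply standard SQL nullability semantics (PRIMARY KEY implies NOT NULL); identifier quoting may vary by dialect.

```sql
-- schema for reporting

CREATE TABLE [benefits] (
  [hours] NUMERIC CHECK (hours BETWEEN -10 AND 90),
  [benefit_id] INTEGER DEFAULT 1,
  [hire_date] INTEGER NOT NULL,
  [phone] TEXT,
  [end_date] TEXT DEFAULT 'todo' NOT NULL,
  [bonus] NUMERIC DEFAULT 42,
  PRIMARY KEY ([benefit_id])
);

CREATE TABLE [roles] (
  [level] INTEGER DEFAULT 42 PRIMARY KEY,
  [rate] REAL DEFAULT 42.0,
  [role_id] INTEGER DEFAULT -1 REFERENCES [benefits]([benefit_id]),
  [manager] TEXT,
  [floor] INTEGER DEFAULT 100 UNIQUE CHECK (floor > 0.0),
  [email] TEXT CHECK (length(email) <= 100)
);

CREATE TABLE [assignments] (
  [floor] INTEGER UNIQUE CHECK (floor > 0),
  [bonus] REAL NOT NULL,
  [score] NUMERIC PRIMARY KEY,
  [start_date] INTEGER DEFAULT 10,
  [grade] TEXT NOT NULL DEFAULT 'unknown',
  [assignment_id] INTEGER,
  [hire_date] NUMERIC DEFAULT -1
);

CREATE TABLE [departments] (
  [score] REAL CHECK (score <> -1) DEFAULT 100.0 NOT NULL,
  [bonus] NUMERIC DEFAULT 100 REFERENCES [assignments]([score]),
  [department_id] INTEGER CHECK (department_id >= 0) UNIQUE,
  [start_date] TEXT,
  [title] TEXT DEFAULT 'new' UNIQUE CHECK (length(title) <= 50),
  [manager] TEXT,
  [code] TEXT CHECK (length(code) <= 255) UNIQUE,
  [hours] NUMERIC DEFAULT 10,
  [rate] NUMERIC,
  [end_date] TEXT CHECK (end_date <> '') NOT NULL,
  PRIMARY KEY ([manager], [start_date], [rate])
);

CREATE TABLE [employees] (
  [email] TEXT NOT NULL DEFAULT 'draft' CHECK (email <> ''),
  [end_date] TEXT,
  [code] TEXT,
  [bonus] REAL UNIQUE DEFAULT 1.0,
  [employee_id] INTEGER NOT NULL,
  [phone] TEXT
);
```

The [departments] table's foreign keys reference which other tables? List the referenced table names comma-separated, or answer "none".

assignments

- bonus REFERENCES assignments(score).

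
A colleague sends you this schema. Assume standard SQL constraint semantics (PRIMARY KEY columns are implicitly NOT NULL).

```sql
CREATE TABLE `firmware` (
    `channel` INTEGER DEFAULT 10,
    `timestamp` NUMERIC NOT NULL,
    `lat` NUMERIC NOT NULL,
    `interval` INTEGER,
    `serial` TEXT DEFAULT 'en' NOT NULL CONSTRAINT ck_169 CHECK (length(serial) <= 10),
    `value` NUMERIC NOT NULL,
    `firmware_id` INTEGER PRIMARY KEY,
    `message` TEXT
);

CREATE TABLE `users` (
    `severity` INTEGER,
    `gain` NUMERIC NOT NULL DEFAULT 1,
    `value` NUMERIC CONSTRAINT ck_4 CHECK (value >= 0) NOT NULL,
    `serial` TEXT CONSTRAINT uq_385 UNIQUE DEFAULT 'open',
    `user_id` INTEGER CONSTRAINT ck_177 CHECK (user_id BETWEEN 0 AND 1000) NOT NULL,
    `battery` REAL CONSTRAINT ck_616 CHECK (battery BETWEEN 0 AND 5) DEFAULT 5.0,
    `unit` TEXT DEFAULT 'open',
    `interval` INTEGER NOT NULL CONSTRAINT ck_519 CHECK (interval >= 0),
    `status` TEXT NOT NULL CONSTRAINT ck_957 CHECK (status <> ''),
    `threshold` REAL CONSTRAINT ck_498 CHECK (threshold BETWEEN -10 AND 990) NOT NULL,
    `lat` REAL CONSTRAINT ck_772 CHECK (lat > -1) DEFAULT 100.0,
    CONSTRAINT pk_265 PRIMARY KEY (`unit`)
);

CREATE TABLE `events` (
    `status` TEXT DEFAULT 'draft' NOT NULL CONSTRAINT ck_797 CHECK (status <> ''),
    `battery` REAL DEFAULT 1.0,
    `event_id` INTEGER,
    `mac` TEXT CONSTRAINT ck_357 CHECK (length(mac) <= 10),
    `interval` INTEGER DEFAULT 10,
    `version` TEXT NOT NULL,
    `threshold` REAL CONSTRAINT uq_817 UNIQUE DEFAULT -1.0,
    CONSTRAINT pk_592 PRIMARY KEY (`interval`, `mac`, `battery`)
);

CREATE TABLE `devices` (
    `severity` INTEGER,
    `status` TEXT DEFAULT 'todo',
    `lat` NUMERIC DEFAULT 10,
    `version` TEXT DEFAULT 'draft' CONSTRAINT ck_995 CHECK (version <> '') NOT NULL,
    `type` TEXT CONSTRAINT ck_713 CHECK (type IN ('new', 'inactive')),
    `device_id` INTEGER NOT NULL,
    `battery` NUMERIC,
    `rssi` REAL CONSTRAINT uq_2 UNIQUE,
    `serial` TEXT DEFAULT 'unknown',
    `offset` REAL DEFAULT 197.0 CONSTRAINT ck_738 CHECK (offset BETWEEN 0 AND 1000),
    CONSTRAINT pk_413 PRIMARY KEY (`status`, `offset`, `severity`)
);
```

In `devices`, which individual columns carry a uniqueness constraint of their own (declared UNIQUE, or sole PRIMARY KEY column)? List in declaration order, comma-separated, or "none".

rssi

- severity: part of a composite PRIMARY KEY — only the tuple is unique, not this column on its own.
- status: part of a composite PRIMARY KEY — only the tuple is unique, not this column on its own.
- lat: no UNIQUE or single-column PK constraint.
- version: no UNIQUE or single-column PK constraint.
- type: no UNIQUE or single-column PK constraint.
- device_id: no UNIQUE or single-column PK constraint.
- battery: no UNIQUE or single-column PK constraint.
- rssi: declared UNIQUE → unique.
- serial: no UNIQUE or single-column PK constraint.
- offset: part of a composite PRIMARY KEY — only the tuple is unique, not this column on its own.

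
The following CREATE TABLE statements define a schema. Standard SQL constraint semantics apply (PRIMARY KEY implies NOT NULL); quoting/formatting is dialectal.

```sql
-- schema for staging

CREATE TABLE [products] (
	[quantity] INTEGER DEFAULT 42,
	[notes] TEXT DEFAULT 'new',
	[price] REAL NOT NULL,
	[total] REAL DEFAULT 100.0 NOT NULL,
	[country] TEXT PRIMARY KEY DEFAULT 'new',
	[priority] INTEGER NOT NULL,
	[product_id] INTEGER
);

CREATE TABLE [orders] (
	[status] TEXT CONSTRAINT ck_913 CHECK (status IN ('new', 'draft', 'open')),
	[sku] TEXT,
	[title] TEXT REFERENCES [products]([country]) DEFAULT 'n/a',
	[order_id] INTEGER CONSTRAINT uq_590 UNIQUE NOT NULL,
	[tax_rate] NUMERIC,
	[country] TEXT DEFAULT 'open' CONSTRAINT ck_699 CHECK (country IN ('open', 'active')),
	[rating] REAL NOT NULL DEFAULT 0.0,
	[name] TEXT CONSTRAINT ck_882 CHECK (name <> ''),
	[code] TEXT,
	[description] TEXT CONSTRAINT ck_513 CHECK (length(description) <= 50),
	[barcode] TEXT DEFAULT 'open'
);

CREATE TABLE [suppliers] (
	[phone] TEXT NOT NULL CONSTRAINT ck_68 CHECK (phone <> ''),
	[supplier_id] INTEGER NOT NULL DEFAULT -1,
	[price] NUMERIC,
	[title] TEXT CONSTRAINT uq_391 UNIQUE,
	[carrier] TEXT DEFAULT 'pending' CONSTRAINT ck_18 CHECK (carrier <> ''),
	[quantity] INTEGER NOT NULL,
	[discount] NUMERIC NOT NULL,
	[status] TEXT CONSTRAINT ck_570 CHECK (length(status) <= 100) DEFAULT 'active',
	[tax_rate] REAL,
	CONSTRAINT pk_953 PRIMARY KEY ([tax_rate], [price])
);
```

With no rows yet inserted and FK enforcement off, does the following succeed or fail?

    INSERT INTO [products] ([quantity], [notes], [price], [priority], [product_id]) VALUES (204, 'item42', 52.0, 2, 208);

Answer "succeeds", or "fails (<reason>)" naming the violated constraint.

NOT NULL columns: country defaults to 'new'; price is supplied; priority is supplied; total defaults to 100.0.
No constraint is violated.

succeeds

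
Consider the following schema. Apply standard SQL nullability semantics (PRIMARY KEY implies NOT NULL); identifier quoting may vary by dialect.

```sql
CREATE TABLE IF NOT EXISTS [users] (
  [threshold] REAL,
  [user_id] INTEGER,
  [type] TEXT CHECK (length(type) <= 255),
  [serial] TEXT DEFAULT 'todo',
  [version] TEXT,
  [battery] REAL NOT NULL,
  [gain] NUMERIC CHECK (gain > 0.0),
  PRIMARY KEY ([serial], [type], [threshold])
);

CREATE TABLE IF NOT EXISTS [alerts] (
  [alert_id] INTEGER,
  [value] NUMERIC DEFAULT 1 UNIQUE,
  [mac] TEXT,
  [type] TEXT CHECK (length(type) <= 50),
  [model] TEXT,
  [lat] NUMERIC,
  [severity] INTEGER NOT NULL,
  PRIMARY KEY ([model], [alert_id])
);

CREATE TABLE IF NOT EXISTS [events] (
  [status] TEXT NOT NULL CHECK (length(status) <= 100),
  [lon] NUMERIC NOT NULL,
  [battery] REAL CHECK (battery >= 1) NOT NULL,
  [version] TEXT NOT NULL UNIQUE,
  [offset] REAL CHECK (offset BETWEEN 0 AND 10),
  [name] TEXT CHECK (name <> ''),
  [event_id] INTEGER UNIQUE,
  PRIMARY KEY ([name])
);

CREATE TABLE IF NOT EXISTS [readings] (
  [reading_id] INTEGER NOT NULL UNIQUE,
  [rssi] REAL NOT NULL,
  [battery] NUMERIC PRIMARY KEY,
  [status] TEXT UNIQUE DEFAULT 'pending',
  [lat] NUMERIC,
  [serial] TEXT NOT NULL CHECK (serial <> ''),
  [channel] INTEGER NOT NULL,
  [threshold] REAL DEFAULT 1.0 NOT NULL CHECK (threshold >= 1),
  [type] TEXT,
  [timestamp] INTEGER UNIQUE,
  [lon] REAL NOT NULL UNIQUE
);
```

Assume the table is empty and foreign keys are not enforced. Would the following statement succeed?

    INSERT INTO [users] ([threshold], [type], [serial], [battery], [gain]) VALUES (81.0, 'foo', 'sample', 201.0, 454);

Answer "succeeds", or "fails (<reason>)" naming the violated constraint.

NOT NULL columns: battery is supplied; serial is supplied; threshold is supplied; type is supplied.
CHECK constraints: 'foo' satisfies (length(type) <= 255); 454 satisfies (gain > 0.0).
No constraint is violated.

succeeds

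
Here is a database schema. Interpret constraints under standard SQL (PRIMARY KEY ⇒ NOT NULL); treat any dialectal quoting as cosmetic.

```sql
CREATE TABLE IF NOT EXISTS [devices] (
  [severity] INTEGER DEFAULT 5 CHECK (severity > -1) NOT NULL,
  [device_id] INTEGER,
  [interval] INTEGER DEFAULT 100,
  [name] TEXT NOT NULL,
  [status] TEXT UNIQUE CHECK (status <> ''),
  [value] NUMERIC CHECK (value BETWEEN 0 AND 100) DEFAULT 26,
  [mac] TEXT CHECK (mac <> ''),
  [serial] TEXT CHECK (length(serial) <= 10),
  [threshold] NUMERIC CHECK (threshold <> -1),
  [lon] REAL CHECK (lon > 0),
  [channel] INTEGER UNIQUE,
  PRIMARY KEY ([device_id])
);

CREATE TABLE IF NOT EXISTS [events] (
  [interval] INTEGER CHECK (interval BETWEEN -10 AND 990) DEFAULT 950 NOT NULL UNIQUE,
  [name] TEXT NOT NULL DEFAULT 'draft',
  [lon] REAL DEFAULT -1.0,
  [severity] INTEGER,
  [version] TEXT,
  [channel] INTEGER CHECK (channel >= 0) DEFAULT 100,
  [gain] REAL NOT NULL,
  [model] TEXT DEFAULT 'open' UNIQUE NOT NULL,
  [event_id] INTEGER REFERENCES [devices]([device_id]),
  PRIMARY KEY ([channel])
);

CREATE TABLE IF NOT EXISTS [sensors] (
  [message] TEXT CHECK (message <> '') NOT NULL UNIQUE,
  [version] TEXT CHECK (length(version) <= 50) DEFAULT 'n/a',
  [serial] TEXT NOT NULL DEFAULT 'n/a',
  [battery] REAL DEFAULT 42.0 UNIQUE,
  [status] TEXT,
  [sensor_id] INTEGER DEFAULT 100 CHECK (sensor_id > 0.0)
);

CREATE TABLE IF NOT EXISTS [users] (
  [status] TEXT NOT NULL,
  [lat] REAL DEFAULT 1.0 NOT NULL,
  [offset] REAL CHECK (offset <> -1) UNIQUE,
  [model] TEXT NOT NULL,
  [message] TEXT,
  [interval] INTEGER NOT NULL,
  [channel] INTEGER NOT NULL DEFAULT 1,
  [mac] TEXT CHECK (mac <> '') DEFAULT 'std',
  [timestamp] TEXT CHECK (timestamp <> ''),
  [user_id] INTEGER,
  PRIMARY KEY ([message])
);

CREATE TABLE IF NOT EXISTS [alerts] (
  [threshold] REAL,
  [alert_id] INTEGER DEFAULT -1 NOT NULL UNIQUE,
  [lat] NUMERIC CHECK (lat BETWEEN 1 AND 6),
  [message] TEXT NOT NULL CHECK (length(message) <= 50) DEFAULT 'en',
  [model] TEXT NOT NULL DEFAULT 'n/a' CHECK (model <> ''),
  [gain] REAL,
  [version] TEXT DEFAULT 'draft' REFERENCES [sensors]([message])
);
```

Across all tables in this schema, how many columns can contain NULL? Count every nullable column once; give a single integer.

24

devices: 8 nullable (interval, status, value, mac, serial, threshold, lon, channel — PK (device_id) and explicit NOT NULL columns excluded).
events: 4 nullable (lon, severity, version, event_id — PK (channel) and explicit NOT NULL columns excluded).
sensors: 4 nullable (version, battery, status, sensor_id — PK none and explicit NOT NULL columns excluded).
users: 4 nullable (offset, mac, timestamp, user_id — PK (message) and explicit NOT NULL columns excluded).
alerts: 4 nullable (threshold, lat, gain, version — PK none and explicit NOT NULL columns excluded).
Total: 8 + 4 + 4 + 4 + 4 = 24.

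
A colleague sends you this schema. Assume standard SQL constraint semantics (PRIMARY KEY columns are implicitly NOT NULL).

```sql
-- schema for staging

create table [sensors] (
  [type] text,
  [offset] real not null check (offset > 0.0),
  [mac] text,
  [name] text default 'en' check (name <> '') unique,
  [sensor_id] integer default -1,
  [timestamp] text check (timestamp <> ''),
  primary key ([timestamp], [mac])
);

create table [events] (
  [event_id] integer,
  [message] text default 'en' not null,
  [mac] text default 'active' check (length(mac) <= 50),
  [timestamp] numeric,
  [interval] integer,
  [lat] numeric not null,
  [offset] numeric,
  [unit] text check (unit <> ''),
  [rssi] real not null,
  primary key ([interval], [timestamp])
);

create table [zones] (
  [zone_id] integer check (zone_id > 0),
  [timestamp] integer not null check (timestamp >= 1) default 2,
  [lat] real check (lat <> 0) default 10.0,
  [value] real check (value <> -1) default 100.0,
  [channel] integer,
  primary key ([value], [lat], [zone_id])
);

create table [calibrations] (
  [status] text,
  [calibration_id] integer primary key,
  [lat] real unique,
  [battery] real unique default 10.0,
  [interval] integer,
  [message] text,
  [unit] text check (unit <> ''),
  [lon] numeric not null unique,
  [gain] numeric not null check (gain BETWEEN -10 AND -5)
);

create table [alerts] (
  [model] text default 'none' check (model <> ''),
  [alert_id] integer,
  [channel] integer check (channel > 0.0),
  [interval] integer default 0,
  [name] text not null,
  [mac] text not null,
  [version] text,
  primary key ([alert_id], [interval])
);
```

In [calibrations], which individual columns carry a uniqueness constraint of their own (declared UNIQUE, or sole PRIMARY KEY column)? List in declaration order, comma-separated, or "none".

calibration_id, lat, battery, lon

- status: no UNIQUE or single-column PK constraint.
- calibration_id: single-column PRIMARY KEY → unique.
- lat: declared UNIQUE → unique.
- battery: declared UNIQUE → unique.
- interval: no UNIQUE or single-column PK constraint.
- message: no UNIQUE or single-column PK constraint.
- unit: no UNIQUE or single-column PK constraint.
- lon: declared UNIQUE → unique.
- gain: no UNIQUE or single-column PK constraint.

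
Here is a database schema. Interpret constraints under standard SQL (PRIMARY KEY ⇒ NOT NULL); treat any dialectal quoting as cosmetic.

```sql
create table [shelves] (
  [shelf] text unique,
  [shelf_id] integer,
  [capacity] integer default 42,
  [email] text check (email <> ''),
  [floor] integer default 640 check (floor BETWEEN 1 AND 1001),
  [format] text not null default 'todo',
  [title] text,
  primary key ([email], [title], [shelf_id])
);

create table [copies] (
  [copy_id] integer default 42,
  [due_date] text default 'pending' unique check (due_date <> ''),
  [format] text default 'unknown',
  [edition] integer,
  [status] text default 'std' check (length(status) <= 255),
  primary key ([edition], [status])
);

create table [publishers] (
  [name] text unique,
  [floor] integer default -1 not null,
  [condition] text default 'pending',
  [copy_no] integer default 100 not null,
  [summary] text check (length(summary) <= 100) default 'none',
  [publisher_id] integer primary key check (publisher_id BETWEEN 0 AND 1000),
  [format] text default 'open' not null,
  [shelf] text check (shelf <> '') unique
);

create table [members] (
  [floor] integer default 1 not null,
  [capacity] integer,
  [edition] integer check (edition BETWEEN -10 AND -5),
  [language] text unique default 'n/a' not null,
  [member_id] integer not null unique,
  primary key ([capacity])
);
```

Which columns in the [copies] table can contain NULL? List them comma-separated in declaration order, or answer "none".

- copy_id: DEFAULT only fills an omitted column; an explicit NULL is still allowed → nullable.
- due_date: CHECK does not forbid NULL (a CHECK constraint passes when its expression is NULL) → nullable.
- format: DEFAULT only fills an omitted column; an explicit NULL is still allowed → nullable.
- edition: part of the PRIMARY KEY, which implies NOT NULL → not nullable.
- status: part of the PRIMARY KEY, which implies NOT NULL → not nullable.

copy_id, due_date, format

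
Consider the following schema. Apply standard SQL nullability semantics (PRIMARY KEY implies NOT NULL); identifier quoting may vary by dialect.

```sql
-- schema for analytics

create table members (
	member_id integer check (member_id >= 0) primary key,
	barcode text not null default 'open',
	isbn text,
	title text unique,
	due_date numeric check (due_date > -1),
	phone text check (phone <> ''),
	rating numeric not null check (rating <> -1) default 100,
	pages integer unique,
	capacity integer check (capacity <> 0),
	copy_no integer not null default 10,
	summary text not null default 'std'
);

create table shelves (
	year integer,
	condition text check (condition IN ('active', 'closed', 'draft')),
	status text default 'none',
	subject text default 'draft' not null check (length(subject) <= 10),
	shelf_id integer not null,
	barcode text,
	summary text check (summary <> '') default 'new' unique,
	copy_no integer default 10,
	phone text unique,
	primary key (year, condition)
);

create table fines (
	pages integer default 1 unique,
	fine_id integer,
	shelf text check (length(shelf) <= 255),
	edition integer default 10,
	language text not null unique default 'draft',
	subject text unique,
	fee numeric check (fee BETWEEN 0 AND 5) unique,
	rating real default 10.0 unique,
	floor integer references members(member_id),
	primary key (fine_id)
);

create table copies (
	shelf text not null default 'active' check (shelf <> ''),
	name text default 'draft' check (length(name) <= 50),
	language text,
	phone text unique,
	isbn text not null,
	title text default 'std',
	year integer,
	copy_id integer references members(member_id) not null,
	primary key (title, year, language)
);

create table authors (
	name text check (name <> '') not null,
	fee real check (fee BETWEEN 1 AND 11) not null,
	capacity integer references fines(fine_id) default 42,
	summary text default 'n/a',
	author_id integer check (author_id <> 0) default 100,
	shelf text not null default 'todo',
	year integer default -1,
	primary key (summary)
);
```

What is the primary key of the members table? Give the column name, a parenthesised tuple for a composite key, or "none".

member_id

member_id is declared PRIMARY KEY inline on the column.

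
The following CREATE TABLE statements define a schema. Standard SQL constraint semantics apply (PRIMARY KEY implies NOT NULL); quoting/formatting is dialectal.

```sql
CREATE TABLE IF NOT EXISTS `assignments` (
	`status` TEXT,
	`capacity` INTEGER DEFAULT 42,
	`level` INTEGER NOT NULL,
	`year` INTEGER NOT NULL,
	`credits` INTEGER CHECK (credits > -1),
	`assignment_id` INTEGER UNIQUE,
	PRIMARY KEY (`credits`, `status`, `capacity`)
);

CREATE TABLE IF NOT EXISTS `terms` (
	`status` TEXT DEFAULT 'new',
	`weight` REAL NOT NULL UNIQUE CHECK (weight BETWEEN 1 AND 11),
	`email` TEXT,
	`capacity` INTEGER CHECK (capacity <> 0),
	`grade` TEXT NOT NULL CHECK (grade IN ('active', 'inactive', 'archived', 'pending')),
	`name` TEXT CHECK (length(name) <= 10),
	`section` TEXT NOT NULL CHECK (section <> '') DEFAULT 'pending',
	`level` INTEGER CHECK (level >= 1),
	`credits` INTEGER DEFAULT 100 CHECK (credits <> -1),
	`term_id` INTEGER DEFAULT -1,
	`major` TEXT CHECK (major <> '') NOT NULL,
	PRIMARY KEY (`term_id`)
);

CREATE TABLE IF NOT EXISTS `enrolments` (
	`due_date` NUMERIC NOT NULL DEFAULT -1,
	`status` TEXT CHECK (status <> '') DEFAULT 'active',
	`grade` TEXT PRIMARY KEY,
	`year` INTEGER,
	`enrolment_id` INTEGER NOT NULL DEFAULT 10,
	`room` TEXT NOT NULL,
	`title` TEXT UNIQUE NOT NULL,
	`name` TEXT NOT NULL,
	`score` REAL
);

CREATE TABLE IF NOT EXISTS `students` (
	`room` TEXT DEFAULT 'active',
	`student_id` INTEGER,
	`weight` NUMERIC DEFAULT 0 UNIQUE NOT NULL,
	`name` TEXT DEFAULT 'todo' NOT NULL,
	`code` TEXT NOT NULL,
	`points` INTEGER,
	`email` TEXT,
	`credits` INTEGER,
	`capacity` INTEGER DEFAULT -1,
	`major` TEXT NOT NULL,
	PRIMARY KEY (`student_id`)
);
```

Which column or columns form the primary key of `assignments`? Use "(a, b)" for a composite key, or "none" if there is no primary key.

(credits, status, capacity)

A table-level PRIMARY KEY clause names 3 columns: credits, status, capacity.
This is a composite key — the combination is unique, not each column individually.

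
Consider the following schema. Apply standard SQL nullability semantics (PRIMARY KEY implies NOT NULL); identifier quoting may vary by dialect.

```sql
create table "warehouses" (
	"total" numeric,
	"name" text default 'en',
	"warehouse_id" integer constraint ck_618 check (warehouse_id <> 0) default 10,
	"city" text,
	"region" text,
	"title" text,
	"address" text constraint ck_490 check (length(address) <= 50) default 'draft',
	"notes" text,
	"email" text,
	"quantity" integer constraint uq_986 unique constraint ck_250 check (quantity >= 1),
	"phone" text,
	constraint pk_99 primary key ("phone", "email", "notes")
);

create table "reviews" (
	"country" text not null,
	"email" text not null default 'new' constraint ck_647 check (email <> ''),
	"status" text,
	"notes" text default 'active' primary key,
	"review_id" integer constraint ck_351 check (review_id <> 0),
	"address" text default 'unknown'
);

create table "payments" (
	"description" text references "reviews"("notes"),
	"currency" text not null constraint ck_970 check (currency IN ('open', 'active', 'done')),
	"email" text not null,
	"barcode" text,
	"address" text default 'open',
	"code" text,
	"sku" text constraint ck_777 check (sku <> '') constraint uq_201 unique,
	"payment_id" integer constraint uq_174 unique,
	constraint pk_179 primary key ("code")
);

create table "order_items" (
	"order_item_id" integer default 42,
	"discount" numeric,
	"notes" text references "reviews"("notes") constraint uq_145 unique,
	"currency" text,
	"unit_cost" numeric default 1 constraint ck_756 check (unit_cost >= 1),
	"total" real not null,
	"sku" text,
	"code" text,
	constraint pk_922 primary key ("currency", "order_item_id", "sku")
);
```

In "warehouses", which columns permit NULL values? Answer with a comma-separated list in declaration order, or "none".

total, name, warehouse_id, city, region, title, address, quantity

- total: no NOT NULL constraint applies → nullable.
- name: DEFAULT only fills an omitted column; an explicit NULL is still allowed → nullable.
- warehouse_id: CHECK does not forbid NULL (a CHECK constraint passes when its expression is NULL) → nullable.
- city: no NOT NULL constraint applies → nullable.
- region: no NOT NULL constraint applies → nullable.
- title: no NOT NULL constraint applies → nullable.
- address: CHECK does not forbid NULL (a CHECK constraint passes when its expression is NULL) → nullable.
- notes: part of the PRIMARY KEY, which implies NOT NULL → not nullable.
- email: part of the PRIMARY KEY, which implies NOT NULL → not nullable.
- quantity: CHECK does not forbid NULL (a CHECK constraint passes when its expression is NULL) → nullable.
- phone: part of the PRIMARY KEY, which implies NOT NULL → not nullable.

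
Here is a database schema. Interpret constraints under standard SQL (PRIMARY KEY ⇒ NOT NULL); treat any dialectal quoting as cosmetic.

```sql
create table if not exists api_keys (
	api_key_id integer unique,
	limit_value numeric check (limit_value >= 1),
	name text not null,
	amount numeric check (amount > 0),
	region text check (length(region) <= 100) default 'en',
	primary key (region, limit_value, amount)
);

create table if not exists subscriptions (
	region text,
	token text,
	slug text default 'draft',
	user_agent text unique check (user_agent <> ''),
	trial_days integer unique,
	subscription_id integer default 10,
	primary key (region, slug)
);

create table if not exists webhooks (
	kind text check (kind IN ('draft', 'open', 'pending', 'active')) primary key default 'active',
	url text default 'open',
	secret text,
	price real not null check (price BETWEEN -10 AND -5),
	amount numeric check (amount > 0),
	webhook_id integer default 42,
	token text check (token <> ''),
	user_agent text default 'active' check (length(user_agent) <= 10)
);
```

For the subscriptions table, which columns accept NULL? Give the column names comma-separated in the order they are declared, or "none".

- region: part of the PRIMARY KEY, which implies NOT NULL → not nullable.
- token: no NOT NULL constraint applies → nullable.
- slug: part of the PRIMARY KEY, which implies NOT NULL → not nullable.
- user_agent: CHECK does not forbid NULL (a CHECK constraint passes when its expression is NULL) → nullable.
- trial_days: UNIQUE does not imply NOT NULL → nullable.
- subscription_id: DEFAULT only fills an omitted column; an explicit NULL is still allowed → nullable.

token, user_agent, trial_days, subscription_id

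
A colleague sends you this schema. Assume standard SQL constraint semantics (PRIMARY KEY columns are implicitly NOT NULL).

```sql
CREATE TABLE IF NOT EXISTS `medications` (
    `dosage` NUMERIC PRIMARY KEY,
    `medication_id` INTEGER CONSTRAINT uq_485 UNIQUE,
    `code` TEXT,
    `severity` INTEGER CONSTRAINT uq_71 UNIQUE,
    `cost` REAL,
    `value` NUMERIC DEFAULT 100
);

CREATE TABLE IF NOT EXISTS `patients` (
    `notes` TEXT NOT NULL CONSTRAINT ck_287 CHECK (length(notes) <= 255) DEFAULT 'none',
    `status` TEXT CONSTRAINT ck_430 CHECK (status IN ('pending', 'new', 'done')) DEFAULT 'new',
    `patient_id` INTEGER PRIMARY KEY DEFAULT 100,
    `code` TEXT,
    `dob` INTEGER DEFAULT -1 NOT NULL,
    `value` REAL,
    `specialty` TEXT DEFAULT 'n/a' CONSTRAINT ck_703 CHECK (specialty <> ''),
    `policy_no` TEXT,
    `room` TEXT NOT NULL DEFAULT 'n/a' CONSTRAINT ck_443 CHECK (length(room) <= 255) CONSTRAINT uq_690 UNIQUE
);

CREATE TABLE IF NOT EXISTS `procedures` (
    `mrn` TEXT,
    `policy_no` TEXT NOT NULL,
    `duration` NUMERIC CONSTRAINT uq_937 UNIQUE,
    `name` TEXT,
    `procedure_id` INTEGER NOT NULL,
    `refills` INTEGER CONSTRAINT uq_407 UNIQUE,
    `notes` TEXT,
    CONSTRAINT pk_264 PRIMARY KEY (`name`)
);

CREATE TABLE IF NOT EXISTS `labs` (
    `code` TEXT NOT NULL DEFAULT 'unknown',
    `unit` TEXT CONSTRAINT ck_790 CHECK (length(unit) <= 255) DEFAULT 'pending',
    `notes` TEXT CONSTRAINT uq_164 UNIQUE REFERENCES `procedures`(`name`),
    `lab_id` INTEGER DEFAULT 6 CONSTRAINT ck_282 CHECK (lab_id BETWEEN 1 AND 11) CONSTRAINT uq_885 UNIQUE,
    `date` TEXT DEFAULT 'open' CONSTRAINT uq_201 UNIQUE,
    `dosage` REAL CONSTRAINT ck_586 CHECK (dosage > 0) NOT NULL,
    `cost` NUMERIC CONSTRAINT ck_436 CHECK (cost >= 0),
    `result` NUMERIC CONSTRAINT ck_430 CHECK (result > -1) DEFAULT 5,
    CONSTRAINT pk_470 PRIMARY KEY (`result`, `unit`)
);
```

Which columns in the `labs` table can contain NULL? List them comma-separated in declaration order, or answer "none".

- code: declared NOT NULL → not nullable.
- unit: part of the PRIMARY KEY, which implies NOT NULL → not nullable.
- notes: a foreign key column may be NULL unless separately constrained → nullable.
- lab_id: CHECK does not forbid NULL (a CHECK constraint passes when its expression is NULL) → nullable.
- date: UNIQUE does not imply NOT NULL → nullable.
- dosage: declared NOT NULL → not nullable.
- cost: CHECK does not forbid NULL (a CHECK constraint passes when its expression is NULL) → nullable.
- result: part of the PRIMARY KEY, which implies NOT NULL → not nullable.

notes, lab_id, date, cost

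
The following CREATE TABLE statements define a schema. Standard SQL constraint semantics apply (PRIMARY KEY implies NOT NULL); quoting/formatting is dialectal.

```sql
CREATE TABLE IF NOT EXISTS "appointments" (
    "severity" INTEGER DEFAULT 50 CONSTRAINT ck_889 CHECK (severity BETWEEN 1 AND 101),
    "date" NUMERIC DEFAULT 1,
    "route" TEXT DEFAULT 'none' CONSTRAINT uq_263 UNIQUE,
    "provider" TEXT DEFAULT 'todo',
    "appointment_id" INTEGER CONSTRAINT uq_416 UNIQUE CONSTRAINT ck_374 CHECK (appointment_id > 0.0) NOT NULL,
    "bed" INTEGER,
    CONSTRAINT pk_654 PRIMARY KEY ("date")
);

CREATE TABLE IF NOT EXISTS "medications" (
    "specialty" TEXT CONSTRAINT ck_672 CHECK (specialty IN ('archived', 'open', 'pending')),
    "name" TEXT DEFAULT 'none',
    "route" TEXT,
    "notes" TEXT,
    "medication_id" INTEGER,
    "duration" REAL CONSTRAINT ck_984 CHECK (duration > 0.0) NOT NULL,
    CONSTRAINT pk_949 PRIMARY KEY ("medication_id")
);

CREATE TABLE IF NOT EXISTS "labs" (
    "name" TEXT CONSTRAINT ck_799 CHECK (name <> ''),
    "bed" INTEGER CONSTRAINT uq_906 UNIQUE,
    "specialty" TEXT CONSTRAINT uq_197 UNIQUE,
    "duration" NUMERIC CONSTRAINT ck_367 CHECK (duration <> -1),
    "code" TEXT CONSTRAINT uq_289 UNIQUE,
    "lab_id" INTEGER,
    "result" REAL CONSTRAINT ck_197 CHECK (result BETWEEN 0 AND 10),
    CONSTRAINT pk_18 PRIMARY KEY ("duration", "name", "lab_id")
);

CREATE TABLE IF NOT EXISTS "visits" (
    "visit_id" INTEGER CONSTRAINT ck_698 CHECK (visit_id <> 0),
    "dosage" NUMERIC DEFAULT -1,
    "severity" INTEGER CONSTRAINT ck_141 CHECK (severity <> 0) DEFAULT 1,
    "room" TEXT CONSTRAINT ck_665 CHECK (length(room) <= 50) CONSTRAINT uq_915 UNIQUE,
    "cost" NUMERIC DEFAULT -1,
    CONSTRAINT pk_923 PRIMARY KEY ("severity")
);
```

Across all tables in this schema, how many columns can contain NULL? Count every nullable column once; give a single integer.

appointments: 4 nullable (severity, route, provider, bed — PK (date) and explicit NOT NULL columns excluded).
medications: 4 nullable (specialty, name, route, notes — PK (medication_id) and explicit NOT NULL columns excluded).
labs: 4 nullable (bed, specialty, code, result — PK (duration, name, lab_id) and explicit NOT NULL columns excluded).
visits: 4 nullable (visit_id, dosage, room, cost — PK (severity) and explicit NOT NULL columns excluded).
Total: 4 + 4 + 4 + 4 = 16.

16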